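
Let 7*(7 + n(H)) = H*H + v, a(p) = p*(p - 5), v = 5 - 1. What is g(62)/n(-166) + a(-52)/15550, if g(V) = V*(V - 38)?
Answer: 121755702/213898025 ≈ 0.56922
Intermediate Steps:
v = 4
a(p) = p*(-5 + p)
n(H) = -45/7 + H**2/7 (n(H) = -7 + (H*H + 4)/7 = -7 + (H**2 + 4)/7 = -7 + (4 + H**2)/7 = -7 + (4/7 + H**2/7) = -45/7 + H**2/7)
g(V) = V*(-38 + V)
g(62)/n(-166) + a(-52)/15550 = (62*(-38 + 62))/(-45/7 + (1/7)*(-166)**2) - 52*(-5 - 52)/15550 = (62*24)/(-45/7 + (1/7)*27556) - 52*(-57)*(1/15550) = 1488/(-45/7 + 27556/7) + 2964*(1/15550) = 1488/(27511/7) + 1482/7775 = 1488*(7/27511) + 1482/7775 = 10416/27511 + 1482/7775 = 121755702/213898025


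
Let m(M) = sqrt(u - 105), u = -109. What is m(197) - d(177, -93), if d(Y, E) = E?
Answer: 93 + I*sqrt(214) ≈ 93.0 + 14.629*I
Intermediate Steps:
m(M) = I*sqrt(214) (m(M) = sqrt(-109 - 105) = sqrt(-214) = I*sqrt(214))
m(197) - d(177, -93) = I*sqrt(214) - 1*(-93) = I*sqrt(214) + 93 = 93 + I*sqrt(214)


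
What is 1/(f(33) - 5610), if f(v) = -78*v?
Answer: -1/8184 ≈ -0.00012219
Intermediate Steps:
1/(f(33) - 5610) = 1/(-78*33 - 5610) = 1/(-2574 - 5610) = 1/(-8184) = -1/8184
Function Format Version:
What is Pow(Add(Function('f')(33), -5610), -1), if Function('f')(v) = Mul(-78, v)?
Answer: Rational(-1, 8184) ≈ -0.00012219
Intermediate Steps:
Pow(Add(Function('f')(33), -5610), -1) = Pow(Add(Mul(-78, 33), -5610), -1) = Pow(Add(-2574, -5610), -1) = Pow(-8184, -1) = Rational(-1, 8184)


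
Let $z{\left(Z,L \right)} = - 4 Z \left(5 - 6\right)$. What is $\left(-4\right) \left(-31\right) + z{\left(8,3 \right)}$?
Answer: $156$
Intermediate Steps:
$z{\left(Z,L \right)} = 4 Z$ ($z{\left(Z,L \right)} = - 4 Z \left(5 - 6\right) = - 4 Z \left(-1\right) = 4 Z$)
$\left(-4\right) \left(-31\right) + z{\left(8,3 \right)} = \left(-4\right) \left(-31\right) + 4 \cdot 8 = 124 + 32 = 156$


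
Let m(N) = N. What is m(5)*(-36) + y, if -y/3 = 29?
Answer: -267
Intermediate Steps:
y = -87 (y = -3*29 = -87)
m(5)*(-36) + y = 5*(-36) - 87 = -180 - 87 = -267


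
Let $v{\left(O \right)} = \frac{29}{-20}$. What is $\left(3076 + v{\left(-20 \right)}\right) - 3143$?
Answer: $- \frac{1369}{20} \approx -68.45$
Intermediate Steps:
$v{\left(O \right)} = - \frac{29}{20}$ ($v{\left(O \right)} = 29 \left(- \frac{1}{20}\right) = - \frac{29}{20}$)
$\left(3076 + v{\left(-20 \right)}\right) - 3143 = \left(3076 - \frac{29}{20}\right) - 3143 = \frac{61491}{20} - 3143 = - \frac{1369}{20}$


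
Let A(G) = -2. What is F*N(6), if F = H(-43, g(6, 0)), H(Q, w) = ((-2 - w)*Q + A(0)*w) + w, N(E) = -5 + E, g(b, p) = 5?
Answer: 296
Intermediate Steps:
H(Q, w) = -w + Q*(-2 - w) (H(Q, w) = ((-2 - w)*Q - 2*w) + w = (Q*(-2 - w) - 2*w) + w = (-2*w + Q*(-2 - w)) + w = -w + Q*(-2 - w))
F = 296 (F = -1*5 - 2*(-43) - 1*(-43)*5 = -5 + 86 + 215 = 296)
F*N(6) = 296*(-5 + 6) = 296*1 = 296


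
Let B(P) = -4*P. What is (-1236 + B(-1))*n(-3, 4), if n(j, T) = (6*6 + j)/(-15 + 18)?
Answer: -13552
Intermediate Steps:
n(j, T) = 12 + j/3 (n(j, T) = (36 + j)/3 = (36 + j)*(1/3) = 12 + j/3)
(-1236 + B(-1))*n(-3, 4) = (-1236 - 4*(-1))*(12 + (1/3)*(-3)) = (-1236 + 4)*(12 - 1) = -1232*11 = -13552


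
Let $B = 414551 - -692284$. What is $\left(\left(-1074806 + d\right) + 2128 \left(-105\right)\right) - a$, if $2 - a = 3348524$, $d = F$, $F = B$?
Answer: $3157111$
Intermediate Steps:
$B = 1106835$ ($B = 414551 + 692284 = 1106835$)
$F = 1106835$
$d = 1106835$
$a = -3348522$ ($a = 2 - 3348524 = -3348522$)
$\left(\left(-1074806 + d\right) + 2128 \left(-105\right)\right) - a = \left(\left(-1074806 + 1106835\right) + 2128 \left(-105\right)\right) - -3348522 = \left(32029 - 223440\right) + 3348522 = -191411 + 3348522 = 3157111$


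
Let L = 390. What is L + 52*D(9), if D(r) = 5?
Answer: 650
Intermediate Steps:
L + 52*D(9) = 390 + 52*5 = 390 + 260 = 650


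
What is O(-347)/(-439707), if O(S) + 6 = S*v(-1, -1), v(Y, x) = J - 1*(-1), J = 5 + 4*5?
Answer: 9028/439707 ≈ 0.020532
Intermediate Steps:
J = 25 (J = 5 + 20 = 25)
v(Y, x) = 26 (v(Y, x) = 25 - 1*(-1) = 25 + 1 = 26)
O(S) = -6 + 26*S (O(S) = -6 + S*26 = -6 + 26*S)
O(-347)/(-439707) = (-6 + 26*(-347))/(-439707) = (-6 - 9022)*(-1/439707) = -9028*(-1/439707) = 9028/439707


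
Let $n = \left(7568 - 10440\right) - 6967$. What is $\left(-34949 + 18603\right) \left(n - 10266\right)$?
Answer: $328636330$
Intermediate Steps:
$n = -9839$ ($n = -2872 - 6967 = -9839$)
$\left(-34949 + 18603\right) \left(n - 10266\right) = \left(-34949 + 18603\right) \left(-9839 - 10266\right) = \left(-16346\right) \left(-20105\right) = 328636330$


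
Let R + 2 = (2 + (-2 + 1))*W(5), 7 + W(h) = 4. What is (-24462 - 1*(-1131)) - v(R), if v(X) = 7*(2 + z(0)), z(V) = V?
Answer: -23345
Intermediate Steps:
W(h) = -3 (W(h) = -7 + 4 = -3)
R = -5 (R = -2 + (2 + (-2 + 1))*(-3) = -2 + (2 - 1)*(-3) = -2 + 1*(-3) = -2 - 3 = -5)
v(X) = 14 (v(X) = 7*(2 + 0) = 7*2 = 14)
(-24462 - 1*(-1131)) - v(R) = (-24462 - 1*(-1131)) - 1*14 = (-24462 + 1131) - 14 = -23331 - 14 = -23345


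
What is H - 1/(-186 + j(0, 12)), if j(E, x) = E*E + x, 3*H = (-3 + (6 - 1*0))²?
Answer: 523/174 ≈ 3.0057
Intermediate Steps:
H = 3 (H = (-3 + (6 - 1*0))²/3 = (-3 + (6 + 0))²/3 = (-3 + 6)²/3 = (⅓)*3² = (⅓)*9 = 3)
j(E, x) = x + E² (j(E, x) = E² + x = x + E²)
H - 1/(-186 + j(0, 12)) = 3 - 1/(-186 + (12 + 0²)) = 3 - 1/(-186 + (12 + 0)) = 3 - 1/(-186 + 12) = 3 - 1/(-174) = 3 - 1*(-1/174) = 3 + 1/174 = 523/174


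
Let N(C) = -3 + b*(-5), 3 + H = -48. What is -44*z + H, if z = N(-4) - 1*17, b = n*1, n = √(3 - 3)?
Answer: 829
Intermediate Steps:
H = -51 (H = -3 - 48 = -51)
n = 0 (n = √0 = 0)
b = 0 (b = 0*1 = 0)
N(C) = -3 (N(C) = -3 + 0*(-5) = -3 + 0 = -3)
z = -20 (z = -3 - 1*17 = -3 - 17 = -20)
-44*z + H = -44*(-20) - 51 = 880 - 51 = 829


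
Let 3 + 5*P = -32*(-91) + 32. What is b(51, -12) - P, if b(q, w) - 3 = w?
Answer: -2986/5 ≈ -597.20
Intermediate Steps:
P = 2941/5 (P = -⅗ + (-32*(-91) + 32)/5 = -⅗ + (2912 + 32)/5 = -⅗ + (⅕)*2944 = -⅗ + 2944/5 = 2941/5 ≈ 588.20)
b(q, w) = 3 + w
b(51, -12) - P = (3 - 12) - 1*2941/5 = -9 - 2941/5 = -2986/5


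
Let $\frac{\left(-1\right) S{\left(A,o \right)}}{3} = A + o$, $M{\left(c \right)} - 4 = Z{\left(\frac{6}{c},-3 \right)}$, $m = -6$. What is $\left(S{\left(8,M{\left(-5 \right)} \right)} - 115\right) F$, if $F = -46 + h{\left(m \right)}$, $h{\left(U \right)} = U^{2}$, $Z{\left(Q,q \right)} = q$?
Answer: $1420$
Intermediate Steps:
$M{\left(c \right)} = 1$ ($M{\left(c \right)} = 4 - 3 = 1$)
$F = -10$ ($F = -46 + \left(-6\right)^{2} = -46 + 36 = -10$)
$S{\left(A,o \right)} = - 3 A - 3 o$ ($S{\left(A,o \right)} = - 3 \left(A + o\right) = - 3 A - 3 o$)
$\left(S{\left(8,M{\left(-5 \right)} \right)} - 115\right) F = \left(\left(\left(-3\right) 8 - 3\right) - 115\right) \left(-10\right) = \left(\left(-24 - 3\right) - 115\right) \left(-10\right) = \left(-27 - 115\right) \left(-10\right) = \left(-142\right) \left(-10\right) = 1420$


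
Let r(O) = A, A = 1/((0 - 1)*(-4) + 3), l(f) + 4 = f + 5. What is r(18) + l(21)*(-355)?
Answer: -54669/7 ≈ -7809.9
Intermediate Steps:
l(f) = 1 + f (l(f) = -4 + (f + 5) = -4 + (5 + f) = 1 + f)
A = 1/7 (A = 1/(-1*(-4) + 3) = 1/(4 + 3) = 1/7 ≈ 0.14286)
r(O) = 1/7
r(18) + l(21)*(-355) = 1/7 + (1 + 21)*(-355) = 1/7 + 22*(-355) = 1/7 - 7810 = -54669/7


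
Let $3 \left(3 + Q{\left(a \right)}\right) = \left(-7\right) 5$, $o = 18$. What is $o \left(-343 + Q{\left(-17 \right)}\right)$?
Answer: $-6438$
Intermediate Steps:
$Q{\left(a \right)} = - \frac{44}{3}$ ($Q{\left(a \right)} = -3 + \frac{\left(-7\right) 5}{3} = -3 + \frac{1}{3} \left(-35\right) = -3 - \frac{35}{3} = - \frac{44}{3}$)
$o \left(-343 + Q{\left(-17 \right)}\right) = 18 \left(-343 - \frac{44}{3}\right) = 18 \left(- \frac{1073}{3}\right) = -6438$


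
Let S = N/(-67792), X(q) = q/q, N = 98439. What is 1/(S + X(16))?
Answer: -3568/1613 ≈ -2.2120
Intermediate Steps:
X(q) = 1
S = -5181/3568 (S = 98439/(-67792) = 98439*(-1/67792) = -5181/3568 ≈ -1.4521)
1/(S + X(16)) = 1/(-5181/3568 + 1) = 1/(-1613/3568) = -3568/1613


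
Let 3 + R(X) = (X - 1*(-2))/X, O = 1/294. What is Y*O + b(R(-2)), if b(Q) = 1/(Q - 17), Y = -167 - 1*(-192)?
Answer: 103/2940 ≈ 0.035034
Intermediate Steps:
O = 1/294 ≈ 0.0034014
R(X) = -3 + (2 + X)/X (R(X) = -3 + (X - 1*(-2))/X = -3 + (X + 2)/X = -3 + (2 + X)/X)
Y = 25 (Y = -167 + 192 = 25)
b(Q) = 1/(-17 + Q)
Y*O + b(R(-2)) = 25*(1/294) + 1/(-17 + (-2 + 2/(-2))) = 25/294 + 1/(-17 + (-2 + 2*(-½))) = 25/294 + 1/(-17 + (-2 - 1)) = 25/294 + 1/(-17 - 3) = 25/294 + 1/(-20) = 25/294 - 1/20 = 103/2940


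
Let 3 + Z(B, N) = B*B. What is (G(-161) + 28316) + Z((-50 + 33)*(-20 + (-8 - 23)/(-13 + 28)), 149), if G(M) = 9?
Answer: 38035579/225 ≈ 1.6905e+5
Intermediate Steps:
Z(B, N) = -3 + B² (Z(B, N) = -3 + B*B = -3 + B²)
(G(-161) + 28316) + Z((-50 + 33)*(-20 + (-8 - 23)/(-13 + 28)), 149) = (9 + 28316) + (-3 + ((-50 + 33)*(-20 + (-8 - 23)/(-13 + 28)))²) = 28325 + (-3 + (-17*(-20 - 31/15))²) = 28325 + (-3 + (-17*(-331/15))²) = 28325 + (-3 + (5627/15)²) = 28325 + (-3 + 31663129/225) = 28325 + 31662454/225 = 38035579/225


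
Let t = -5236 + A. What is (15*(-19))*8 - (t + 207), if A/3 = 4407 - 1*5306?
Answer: 5446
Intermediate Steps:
A = -2697 (A = 3*(4407 - 1*5306) = 3*(4407 - 5306) = 3*(-899) = -2697)
t = -7933 (t = -5236 - 2697 = -7933)
(15*(-19))*8 - (t + 207) = (15*(-19))*8 - (-7933 + 207) = -285*8 - 1*(-7726) = -2280 + 7726 = 5446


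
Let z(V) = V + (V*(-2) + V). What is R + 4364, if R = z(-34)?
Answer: 4364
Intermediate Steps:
z(V) = 0 (z(V) = V + (-2*V + V) = V - V = 0)
R = 0
R + 4364 = 0 + 4364 = 4364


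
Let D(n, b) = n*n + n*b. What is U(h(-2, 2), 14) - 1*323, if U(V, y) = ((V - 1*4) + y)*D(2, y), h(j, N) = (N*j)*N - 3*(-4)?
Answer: 125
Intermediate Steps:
h(j, N) = 12 + j*N**2 (h(j, N) = j*N**2 + 12 = 12 + j*N**2)
D(n, b) = n**2 + b*n
U(V, y) = (4 + 2*y)*(-4 + V + y) (U(V, y) = ((V - 1*4) + y)*(2*(y + 2)) = ((V - 4) + y)*(2*(2 + y)) = ((-4 + V) + y)*(4 + 2*y) = (-4 + V + y)*(4 + 2*y) = (4 + 2*y)*(-4 + V + y))
U(h(-2, 2), 14) - 1*323 = 2*(2 + 14)*(-4 + (12 - 2*2**2) + 14) - 1*323 = 2*16*(-4 + (12 - 2*4) + 14) - 323 = 2*16*(-4 + (12 - 8) + 14) - 323 = 2*16*(-4 + 4 + 14) - 323 = 2*16*14 - 323 = 448 - 323 = 125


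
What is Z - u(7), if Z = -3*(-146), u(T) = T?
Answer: 431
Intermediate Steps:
Z = 438
Z - u(7) = 438 - 1*7 = 438 - 7 = 431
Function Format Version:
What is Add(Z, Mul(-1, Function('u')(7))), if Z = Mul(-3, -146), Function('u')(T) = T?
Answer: 431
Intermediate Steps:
Z = 438
Add(Z, Mul(-1, Function('u')(7))) = Add(438, Mul(-1, 7)) = Add(438, -7) = 431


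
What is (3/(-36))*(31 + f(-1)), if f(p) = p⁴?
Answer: -8/3 ≈ -2.6667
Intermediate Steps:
(3/(-36))*(31 + f(-1)) = (3/(-36))*(31 + (-1)⁴) = (3*(-1/36))*(31 + 1) = -1/12*32 = -8/3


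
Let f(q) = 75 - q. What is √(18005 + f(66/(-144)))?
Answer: √2603586/12 ≈ 134.46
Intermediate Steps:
√(18005 + f(66/(-144))) = √(18005 + (75 - 66/(-144))) = √(18005 + (75 - 66*(-1)/144)) = √(18005 + (75 - 1*(-11/24))) = √(18005 + (75 + 11/24)) = √(18005 + 1811/24) = √(433931/24) = √2603586/12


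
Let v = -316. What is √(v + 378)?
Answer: √62 ≈ 7.8740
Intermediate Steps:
√(v + 378) = √(-316 + 378) = √62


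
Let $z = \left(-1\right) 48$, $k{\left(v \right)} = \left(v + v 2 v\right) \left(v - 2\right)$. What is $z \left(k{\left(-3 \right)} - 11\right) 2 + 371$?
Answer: $8627$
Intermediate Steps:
$k{\left(v \right)} = \left(-2 + v\right) \left(v + 2 v^{2}\right)$ ($k{\left(v \right)} = \left(v + 2 v v\right) \left(-2 + v\right) = \left(v + 2 v^{2}\right) \left(-2 + v\right) = \left(-2 + v\right) \left(v + 2 v^{2}\right)$)
$z = -48$
$z \left(k{\left(-3 \right)} - 11\right) 2 + 371 = - 48 \left(- 3 \left(-2 - -9 + 2 \left(-3\right)^{2}\right) - 11\right) 2 + 371 = - 48 \left(- 3 \left(-2 + 9 + 2 \cdot 9\right) - 11\right) 2 + 371 = - 48 \left(- 3 \left(-2 + 9 + 18\right) - 11\right) 2 + 371 = - 48 \left(\left(-3\right) 25 - 11\right) 2 + 371 = - 48 \left(-75 - 11\right) 2 + 371 = - 48 \left(\left(-86\right) 2\right) + 371 = \left(-48\right) \left(-172\right) + 371 = 8256 + 371 = 8627$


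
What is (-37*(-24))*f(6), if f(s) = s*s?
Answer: 31968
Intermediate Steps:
f(s) = s²
(-37*(-24))*f(6) = -37*(-24)*6² = 888*36 = 31968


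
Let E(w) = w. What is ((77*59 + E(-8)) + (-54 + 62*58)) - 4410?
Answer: 3667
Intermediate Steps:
((77*59 + E(-8)) + (-54 + 62*58)) - 4410 = ((77*59 - 8) + (-54 + 62*58)) - 4410 = ((4543 - 8) + (-54 + 3596)) - 4410 = (4535 + 3542) - 4410 = 8077 - 4410 = 3667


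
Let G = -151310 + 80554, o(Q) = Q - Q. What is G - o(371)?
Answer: -70756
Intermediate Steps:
o(Q) = 0
G = -70756
G - o(371) = -70756 - 1*0 = -70756 + 0 = -70756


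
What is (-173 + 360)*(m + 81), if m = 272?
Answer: 66011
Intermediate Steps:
(-173 + 360)*(m + 81) = (-173 + 360)*(272 + 81) = 187*353 = 66011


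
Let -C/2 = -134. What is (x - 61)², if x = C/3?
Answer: 7225/9 ≈ 802.78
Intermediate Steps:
C = 268 (C = -2*(-134) = 268)
x = 268/3 ≈ 89.333
(x - 61)² = (268/3 - 61)² = (85/3)² = 7225/9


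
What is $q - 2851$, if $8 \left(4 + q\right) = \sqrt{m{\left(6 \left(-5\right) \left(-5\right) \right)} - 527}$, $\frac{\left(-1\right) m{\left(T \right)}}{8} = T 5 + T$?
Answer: $-2855 + \frac{i \sqrt{7727}}{8} \approx -2855.0 + 10.988 i$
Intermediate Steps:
$m{\left(T \right)} = - 48 T$ ($m{\left(T \right)} = - 8 \left(T 5 + T\right) = - 8 \left(5 T + T\right) = - 8 \cdot 6 T = - 48 T$)
$q = -4 + \frac{i \sqrt{7727}}{8}$ ($q = -4 + \frac{\sqrt{- 48 \cdot 6 \left(-5\right) \left(-5\right) - 527}}{8} = -4 + \frac{\sqrt{- 48 \left(\left(-30\right) \left(-5\right)\right) - 527}}{8} = -4 + \frac{\sqrt{\left(-48\right) 150 - 527}}{8} = -4 + \frac{\sqrt{-7200 - 527}}{8} = -4 + \frac{\sqrt{-7727}}{8} = -4 + \frac{i \sqrt{7727}}{8} \approx -4.0 + 10.988 i$)
$q - 2851 = \left(-4 + \frac{i \sqrt{7727}}{8}\right) - 2851 = -2855 + \frac{i \sqrt{7727}}{8}$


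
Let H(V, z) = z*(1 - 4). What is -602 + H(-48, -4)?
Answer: -590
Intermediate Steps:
H(V, z) = -3*z (H(V, z) = z*(-3) = -3*z)
-602 + H(-48, -4) = -602 - 3*(-4) = -602 + 12 = -590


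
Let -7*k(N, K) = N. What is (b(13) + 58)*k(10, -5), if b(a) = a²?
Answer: -2270/7 ≈ -324.29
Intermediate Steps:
k(N, K) = -N/7
(b(13) + 58)*k(10, -5) = (13² + 58)*(-⅐*10) = (169 + 58)*(-10/7) = 227*(-10/7) = -2270/7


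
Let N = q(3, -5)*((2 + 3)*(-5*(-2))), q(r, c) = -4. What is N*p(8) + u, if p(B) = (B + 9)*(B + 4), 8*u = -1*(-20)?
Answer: -81595/2 ≈ -40798.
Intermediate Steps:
u = 5/2 (u = (-1*(-20))/8 = (⅛)*20 = 5/2 ≈ 2.5000)
p(B) = (4 + B)*(9 + B) (p(B) = (9 + B)*(4 + B) = (4 + B)*(9 + B))
N = -200 (N = -4*(2 + 3)*(-5*(-2)) = -20*10 = -4*50 = -200)
N*p(8) + u = -200*(36 + 8² + 13*8) + 5/2 = -200*(36 + 64 + 104) + 5/2 = -200*204 + 5/2 = -40800 + 5/2 = -81595/2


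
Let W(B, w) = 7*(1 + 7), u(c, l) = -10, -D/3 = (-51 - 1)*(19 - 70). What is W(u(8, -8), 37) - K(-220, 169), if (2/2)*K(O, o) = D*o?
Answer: 1344620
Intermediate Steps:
D = -7956 (D = -3*(-51 - 1)*(19 - 70) = -(-156)*(-51) = -3*2652 = -7956)
K(O, o) = -7956*o
W(B, w) = 56 (W(B, w) = 7*8 = 56)
W(u(8, -8), 37) - K(-220, 169) = 56 - (-7956)*169 = 56 - 1*(-1344564) = 56 + 1344564 = 1344620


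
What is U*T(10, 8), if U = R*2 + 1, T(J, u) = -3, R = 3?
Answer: -21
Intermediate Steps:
U = 7 (U = 3*2 + 1 = 6 + 1 = 7)
U*T(10, 8) = 7*(-3) = -21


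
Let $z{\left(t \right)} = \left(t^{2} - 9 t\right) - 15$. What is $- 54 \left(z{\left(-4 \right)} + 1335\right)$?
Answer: $-74088$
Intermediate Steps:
$z{\left(t \right)} = -15 + t^{2} - 9 t$
$- 54 \left(z{\left(-4 \right)} + 1335\right) = - 54 \left(\left(-15 + \left(-4\right)^{2} - -36\right) + 1335\right) = - 54 \left(\left(-15 + 16 + 36\right) + 1335\right) = - 54 \left(37 + 1335\right) = \left(-54\right) 1372 = -74088$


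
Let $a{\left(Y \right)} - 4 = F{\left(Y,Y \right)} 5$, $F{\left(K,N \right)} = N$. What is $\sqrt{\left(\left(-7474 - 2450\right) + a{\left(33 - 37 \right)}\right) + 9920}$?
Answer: $2 i \sqrt{5} \approx 4.4721 i$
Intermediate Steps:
$a{\left(Y \right)} = 4 + 5 Y$ ($a{\left(Y \right)} = 4 + Y 5 = 4 + 5 Y$)
$\sqrt{\left(\left(-7474 - 2450\right) + a{\left(33 - 37 \right)}\right) + 9920} = \sqrt{\left(\left(-7474 - 2450\right) + \left(4 + 5 \left(33 - 37\right)\right)\right) + 9920} = \sqrt{\left(-9924 + \left(4 + 5 \left(-4\right)\right)\right) + 9920} = \sqrt{\left(-9924 + \left(4 - 20\right)\right) + 9920} = \sqrt{\left(-9924 - 16\right) + 9920} = \sqrt{-9940 + 9920} = \sqrt{-20} = 2 i \sqrt{5}$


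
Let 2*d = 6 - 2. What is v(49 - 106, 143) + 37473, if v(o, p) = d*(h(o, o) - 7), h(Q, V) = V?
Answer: 37345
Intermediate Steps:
d = 2 (d = (6 - 2)/2 = (1/2)*4 = 2)
v(o, p) = -14 + 2*o (v(o, p) = 2*(o - 7) = 2*(-7 + o) = -14 + 2*o)
v(49 - 106, 143) + 37473 = (-14 + 2*(49 - 106)) + 37473 = (-14 + 2*(-57)) + 37473 = (-14 - 114) + 37473 = -128 + 37473 = 37345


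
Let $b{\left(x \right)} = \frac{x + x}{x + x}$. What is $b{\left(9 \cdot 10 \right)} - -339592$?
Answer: $339593$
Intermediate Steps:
$b{\left(x \right)} = 1$ ($b{\left(x \right)} = \frac{2 x}{2 x} = 2 x \frac{1}{2 x} = 1$)
$b{\left(9 \cdot 10 \right)} - -339592 = 1 - -339592 = 1 + 339592 = 339593$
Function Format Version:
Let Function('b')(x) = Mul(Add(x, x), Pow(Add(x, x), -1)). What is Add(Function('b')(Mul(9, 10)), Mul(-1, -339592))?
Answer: 339593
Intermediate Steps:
Function('b')(x) = 1 (Function('b')(x) = Mul(Mul(2, x), Pow(Mul(2, x), -1)) = Mul(Mul(2, x), Mul(Rational(1, 2), Pow(x, -1))) = 1)
Add(Function('b')(Mul(9, 10)), Mul(-1, -339592)) = Add(1, Mul(-1, -339592)) = Add(1, 339592) = 339593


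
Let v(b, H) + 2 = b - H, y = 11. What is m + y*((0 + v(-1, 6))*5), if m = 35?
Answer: -460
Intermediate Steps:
v(b, H) = -2 + b - H (v(b, H) = -2 + (b - H) = -2 + b - H)
m + y*((0 + v(-1, 6))*5) = 35 + 11*((0 + (-2 - 1 - 1*6))*5) = 35 + 11*((0 + (-2 - 1 - 6))*5) = 35 + 11*((0 - 9)*5) = 35 + 11*(-9*5) = 35 + 11*(-45) = 35 - 495 = -460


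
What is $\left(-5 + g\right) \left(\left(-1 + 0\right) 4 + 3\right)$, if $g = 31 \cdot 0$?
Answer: $5$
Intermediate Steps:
$g = 0$
$\left(-5 + g\right) \left(\left(-1 + 0\right) 4 + 3\right) = \left(-5 + 0\right) \left(\left(-1 + 0\right) 4 + 3\right) = - 5 \left(\left(-1\right) 4 + 3\right) = - 5 \left(-4 + 3\right) = \left(-5\right) \left(-1\right) = 5$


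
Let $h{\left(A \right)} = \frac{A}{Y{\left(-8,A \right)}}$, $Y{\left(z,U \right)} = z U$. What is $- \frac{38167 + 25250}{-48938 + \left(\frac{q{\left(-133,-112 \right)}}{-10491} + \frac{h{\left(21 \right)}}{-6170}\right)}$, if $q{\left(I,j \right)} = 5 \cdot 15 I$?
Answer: $\frac{10946530130640}{8447118015463} \approx 1.2959$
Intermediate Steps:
$Y{\left(z,U \right)} = U z$
$q{\left(I,j \right)} = 75 I$
$h{\left(A \right)} = - \frac{1}{8}$ ($h{\left(A \right)} = \frac{A}{A \left(-8\right)} = \frac{A}{\left(-8\right) A} = A \left(- \frac{1}{8 A}\right) = - \frac{1}{8}$)
$- \frac{38167 + 25250}{-48938 + \left(\frac{q{\left(-133,-112 \right)}}{-10491} + \frac{h{\left(21 \right)}}{-6170}\right)} = - \frac{38167 + 25250}{-48938 - \left(- \frac{1}{49360} - \frac{75 \left(-133\right)}{-10491}\right)} = - \frac{63417}{-48938 - - \frac{164125497}{172611920}} = - \frac{63417}{-48938 + \left(\frac{3325}{3497} + \frac{1}{49360}\right)} = - \frac{63417}{-48938 + \frac{164125497}{172611920}} = - \frac{63417}{- \frac{8447118015463}{172611920}} = - \frac{63417 \left(-172611920\right)}{8447118015463} = \left(-1\right) \left(- \frac{10946530130640}{8447118015463}\right) = \frac{10946530130640}{8447118015463}$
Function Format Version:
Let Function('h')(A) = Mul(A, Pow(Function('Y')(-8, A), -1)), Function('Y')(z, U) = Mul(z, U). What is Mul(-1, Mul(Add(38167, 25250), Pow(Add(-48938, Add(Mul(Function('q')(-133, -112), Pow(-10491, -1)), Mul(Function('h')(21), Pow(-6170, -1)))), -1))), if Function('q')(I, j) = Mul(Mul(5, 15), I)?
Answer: Rational(10946530130640, 8447118015463) ≈ 1.2959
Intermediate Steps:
Function('Y')(z, U) = Mul(U, z)
Function('q')(I, j) = Mul(75, I)
Function('h')(A) = Rational(-1, 8) (Function('h')(A) = Mul(A, Pow(Mul(A, -8), -1)) = Mul(A, Pow(Mul(-8, A), -1)) = Mul(A, Mul(Rational(-1, 8), Pow(A, -1))) = Rational(-1, 8))
Mul(-1, Mul(Add(38167, 25250), Pow(Add(-48938, Add(Mul(Function('q')(-133, -112), Pow(-10491, -1)), Mul(Function('h')(21), Pow(-6170, -1)))), -1))) = Mul(-1, Mul(Add(38167, 25250), Pow(Add(-48938, Add(Mul(Mul(75, -133), Pow(-10491, -1)), Mul(Rational(-1, 8), Pow(-6170, -1)))), -1))) = Mul(-1, Mul(63417, Pow(Add(-48938, Add(Mul(-9975, Rational(-1, 10491)), Mul(Rational(-1, 8), Rational(-1, 6170)))), -1))) = Mul(-1, Mul(63417, Pow(Add(-48938, Add(Rational(3325, 3497), Rational(1, 49360))), -1))) = Mul(-1, Mul(63417, Pow(Add(-48938, Rational(164125497, 172611920)), -1))) = Mul(-1, Mul(63417, Pow(Rational(-8447118015463, 172611920), -1))) = Mul(-1, Mul(63417, Rational(-172611920, 8447118015463))) = Mul(-1, Rational(-10946530130640, 8447118015463)) = Rational(10946530130640, 8447118015463)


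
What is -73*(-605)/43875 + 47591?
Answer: 417619858/8775 ≈ 47592.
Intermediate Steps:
-73*(-605)/43875 + 47591 = 44165*(1/43875) + 47591 = 8833/8775 + 47591 = 417619858/8775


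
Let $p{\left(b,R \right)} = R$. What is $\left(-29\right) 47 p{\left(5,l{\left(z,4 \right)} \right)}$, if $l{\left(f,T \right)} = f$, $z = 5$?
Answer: $-6815$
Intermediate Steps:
$\left(-29\right) 47 p{\left(5,l{\left(z,4 \right)} \right)} = \left(-29\right) 47 \cdot 5 = \left(-1363\right) 5 = -6815$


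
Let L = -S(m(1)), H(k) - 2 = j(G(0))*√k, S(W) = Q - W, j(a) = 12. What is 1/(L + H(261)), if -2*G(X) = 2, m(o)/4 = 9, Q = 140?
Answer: 17/4530 + √29/755 ≈ 0.010885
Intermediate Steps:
m(o) = 36 (m(o) = 4*9 = 36)
G(X) = -1 (G(X) = -½*2 = -1)
S(W) = 140 - W
H(k) = 2 + 12*√k
L = -104 (L = -(140 - 1*36) = -(140 - 36) = -1*104 = -104)
1/(L + H(261)) = 1/(-104 + (2 + 12*√261)) = 1/(-104 + (2 + 12*(3*√29))) = 1/(-104 + (2 + 36*√29)) = 1/(-102 + 36*√29)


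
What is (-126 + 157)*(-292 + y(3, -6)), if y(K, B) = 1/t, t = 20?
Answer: -181009/20 ≈ -9050.5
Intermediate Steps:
y(K, B) = 1/20
(-126 + 157)*(-292 + y(3, -6)) = (-126 + 157)*(-292 + 1/20) = 31*(-5839/20) = -181009/20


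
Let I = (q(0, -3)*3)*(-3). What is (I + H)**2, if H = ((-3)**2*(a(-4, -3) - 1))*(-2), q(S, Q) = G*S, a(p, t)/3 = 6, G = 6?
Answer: 93636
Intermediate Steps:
a(p, t) = 18 (a(p, t) = 3*6 = 18)
q(S, Q) = 6*S
I = 0 (I = ((6*0)*3)*(-3) = (0*3)*(-3) = 0*(-3) = 0)
H = -306 (H = ((-3)**2*(18 - 1))*(-2) = (9*17)*(-2) = 153*(-2) = -306)
(I + H)**2 = (0 - 306)**2 = (-306)**2 = 93636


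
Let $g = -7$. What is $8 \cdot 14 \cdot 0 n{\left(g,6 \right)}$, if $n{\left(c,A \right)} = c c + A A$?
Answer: $0$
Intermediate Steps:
$n{\left(c,A \right)} = A^{2} + c^{2}$ ($n{\left(c,A \right)} = c^{2} + A^{2} = A^{2} + c^{2}$)
$8 \cdot 14 \cdot 0 n{\left(g,6 \right)} = 8 \cdot 14 \cdot 0 \left(6^{2} + \left(-7\right)^{2}\right) = 8 \cdot 0 \left(36 + 49\right) = 0 \cdot 85 = 0$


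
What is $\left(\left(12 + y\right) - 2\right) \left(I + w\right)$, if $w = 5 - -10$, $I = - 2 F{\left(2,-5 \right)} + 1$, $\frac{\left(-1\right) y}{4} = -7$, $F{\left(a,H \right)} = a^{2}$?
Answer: $304$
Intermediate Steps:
$y = 28$ ($y = \left(-4\right) \left(-7\right) = 28$)
$I = -7$ ($I = - 2 \cdot 2^{2} + 1 = \left(-2\right) 4 + 1 = -8 + 1 = -7$)
$w = 15$ ($w = 5 + 10 = 15$)
$\left(\left(12 + y\right) - 2\right) \left(I + w\right) = \left(\left(12 + 28\right) - 2\right) \left(-7 + 15\right) = \left(40 - 2\right) 8 = 38 \cdot 8 = 304$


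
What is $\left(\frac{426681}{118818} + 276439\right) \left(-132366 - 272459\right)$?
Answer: $- \frac{1477447331094775}{13202} \approx -1.1191 \cdot 10^{11}$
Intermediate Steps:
$\left(\frac{426681}{118818} + 276439\right) \left(-132366 - 272459\right) = \left(426681 \cdot \frac{1}{118818} + 276439\right) \left(-404825\right) = \left(\frac{47409}{13202} + 276439\right) \left(-404825\right) = \frac{3649595087}{13202} \left(-404825\right) = - \frac{1477447331094775}{13202}$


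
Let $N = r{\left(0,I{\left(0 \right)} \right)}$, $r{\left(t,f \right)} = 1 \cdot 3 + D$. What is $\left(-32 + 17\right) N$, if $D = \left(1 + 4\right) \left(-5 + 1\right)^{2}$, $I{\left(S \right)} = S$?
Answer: $-1245$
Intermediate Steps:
$D = 80$ ($D = 5 \left(-4\right)^{2} = 5 \cdot 16 = 80$)
$r{\left(t,f \right)} = 83$ ($r{\left(t,f \right)} = 1 \cdot 3 + 80 = 3 + 80 = 83$)
$N = 83$
$\left(-32 + 17\right) N = \left(-32 + 17\right) 83 = \left(-15\right) 83 = -1245$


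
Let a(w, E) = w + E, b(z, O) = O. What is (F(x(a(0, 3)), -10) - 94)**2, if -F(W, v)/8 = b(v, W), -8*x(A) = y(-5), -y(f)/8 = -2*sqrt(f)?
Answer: 7556 - 3008*I*sqrt(5) ≈ 7556.0 - 6726.1*I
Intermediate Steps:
a(w, E) = E + w
y(f) = 16*sqrt(f) (y(f) = -(-16)*sqrt(f) = 16*sqrt(f))
x(A) = -2*I*sqrt(5) (x(A) = -2*sqrt(-5) = -2*I*sqrt(5))
F(W, v) = -8*W
(F(x(a(0, 3)), -10) - 94)**2 = (-(-16)*I*sqrt(5) - 94)**2 = (16*I*sqrt(5) - 94)**2 = (-94 + 16*I*sqrt(5))**2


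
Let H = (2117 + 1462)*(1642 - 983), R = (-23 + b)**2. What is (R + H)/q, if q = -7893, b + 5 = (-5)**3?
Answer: -793990/2631 ≈ -301.78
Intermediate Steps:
b = -130 (b = -5 + (-5)**3 = -5 - 125 = -130)
R = 23409 (R = (-23 - 130)**2 = (-153)**2 = 23409)
H = 2358561 (H = 3579*659 = 2358561)
(R + H)/q = (23409 + 2358561)/(-7893) = 2381970*(-1/7893) = -793990/2631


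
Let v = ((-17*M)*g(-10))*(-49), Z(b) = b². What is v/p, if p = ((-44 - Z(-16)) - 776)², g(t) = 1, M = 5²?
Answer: 20825/1157776 ≈ 0.017987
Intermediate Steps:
M = 25
p = 1157776 (p = ((-44 - 1*(-16)²) - 776)² = ((-44 - 1*256) - 776)² = ((-44 - 256) - 776)² = (-300 - 776)² = (-1076)² = 1157776)
v = 20825 (v = (-17*25*1)*(-49) = -425*1*(-49) = -425*(-49) = 20825)
v/p = 20825/1157776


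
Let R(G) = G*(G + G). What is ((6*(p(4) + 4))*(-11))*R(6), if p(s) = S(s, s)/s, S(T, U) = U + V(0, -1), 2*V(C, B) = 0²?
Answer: -23760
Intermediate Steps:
V(C, B) = 0 (V(C, B) = (½)*0² = (½)*0 = 0)
S(T, U) = U (S(T, U) = U + 0 = U)
R(G) = 2*G² (R(G) = G*(2*G) = 2*G²)
p(s) = 1 (p(s) = s/s = 1)
((6*(p(4) + 4))*(-11))*R(6) = ((6*(1 + 4))*(-11))*(2*6²) = ((6*5)*(-11))*(2*36) = (30*(-11))*72 = -330*72 = -23760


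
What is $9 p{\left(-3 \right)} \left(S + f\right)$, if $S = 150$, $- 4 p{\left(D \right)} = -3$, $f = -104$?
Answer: $\frac{621}{2} \approx 310.5$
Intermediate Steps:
$p{\left(D \right)} = \frac{3}{4}$ ($p{\left(D \right)} = \left(- \frac{1}{4}\right) \left(-3\right) = \frac{3}{4}$)
$9 p{\left(-3 \right)} \left(S + f\right) = 9 \cdot \frac{3}{4} \left(150 - 104\right) = \frac{27}{4} \cdot 46 = \frac{621}{2}$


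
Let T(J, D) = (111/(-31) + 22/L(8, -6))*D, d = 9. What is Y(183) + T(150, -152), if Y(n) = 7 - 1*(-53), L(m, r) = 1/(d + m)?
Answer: -1743556/31 ≈ -56244.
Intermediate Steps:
L(m, r) = 1/(9 + m)
T(J, D) = 11483*D/31 (T(J, D) = (111/(-31) + 22/(1/(9 + 8)))*D = (111*(-1/31) + 22/(1/17))*D = (-111/31 + 22/(1/17))*D = (-111/31 + 22*17)*D = (-111/31 + 374)*D = 11483*D/31)
Y(n) = 60 (Y(n) = 7 + 53 = 60)
Y(183) + T(150, -152) = 60 + (11483/31)*(-152) = 60 - 1745416/31 = -1743556/31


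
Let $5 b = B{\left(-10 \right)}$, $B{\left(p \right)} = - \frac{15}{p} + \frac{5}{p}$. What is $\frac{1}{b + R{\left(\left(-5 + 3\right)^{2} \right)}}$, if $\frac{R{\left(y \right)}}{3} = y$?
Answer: $\frac{5}{61} \approx 0.081967$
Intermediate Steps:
$B{\left(p \right)} = - \frac{10}{p}$
$R{\left(y \right)} = 3 y$
$b = \frac{1}{5}$ ($b = \frac{\left(-10\right) \frac{1}{-10}}{5} = \frac{\left(-10\right) \left(- \frac{1}{10}\right)}{5} = \frac{1}{5} \cdot 1 = \frac{1}{5} \approx 0.2$)
$\frac{1}{b + R{\left(\left(-5 + 3\right)^{2} \right)}} = \frac{1}{\frac{1}{5} + 3 \left(-5 + 3\right)^{2}} = \frac{1}{\frac{1}{5} + 3 \left(-2\right)^{2}} = \frac{1}{\frac{1}{5} + 3 \cdot 4} = \frac{1}{\frac{1}{5} + 12} = \frac{1}{\frac{61}{5}} = \frac{5}{61}$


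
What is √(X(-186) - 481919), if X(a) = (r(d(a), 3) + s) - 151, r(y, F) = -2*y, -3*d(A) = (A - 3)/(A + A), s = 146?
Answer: I*√1852514554/62 ≈ 694.21*I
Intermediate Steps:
d(A) = -(-3 + A)/(6*A) (d(A) = -(A - 3)/(3*(A + A)) = -(-3 + A)/(3*(2*A)) = -(-3 + A)*1/(2*A)/3 = -(-3 + A)/(6*A))
X(a) = -5 - (3 - a)/(3*a) (X(a) = (-(3 - a)/(3*a) + 146) - 151 = (146 - (3 - a)/(3*a)) - 151 = -5 - (3 - a)/(3*a))
√(X(-186) - 481919) = √((-14/3 - 1/(-186)) - 481919) = √((-14/3 - 1*(-1/186)) - 481919) = √((-14/3 + 1/186) - 481919) = √(-289/62 - 481919) = √(-29879267/62) = I*√1852514554/62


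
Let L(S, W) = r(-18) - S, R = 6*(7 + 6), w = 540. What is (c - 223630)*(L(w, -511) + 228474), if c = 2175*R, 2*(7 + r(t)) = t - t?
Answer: -12303499460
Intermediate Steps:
r(t) = -7 (r(t) = -7 + (t - t)/2 = -7 + (½)*0 = -7 + 0 = -7)
R = 78 (R = 6*13 = 78)
L(S, W) = -7 - S
c = 169650 (c = 2175*78 = 169650)
(c - 223630)*(L(w, -511) + 228474) = (169650 - 223630)*((-7 - 1*540) + 228474) = -53980*((-7 - 540) + 228474) = -53980*(-547 + 228474) = -53980*227927 = -12303499460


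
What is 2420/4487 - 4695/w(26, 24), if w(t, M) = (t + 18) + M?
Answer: -20901905/305116 ≈ -68.505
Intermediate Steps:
w(t, M) = 18 + M + t (w(t, M) = (18 + t) + M = 18 + M + t)
2420/4487 - 4695/w(26, 24) = 2420/4487 - 4695/(18 + 24 + 26) = 2420*(1/4487) - 4695/68 = 2420/4487 - 4695*1/68 = 2420/4487 - 4695/68 = -20901905/305116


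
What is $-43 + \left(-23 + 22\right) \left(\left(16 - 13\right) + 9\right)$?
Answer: $-55$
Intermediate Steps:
$-43 + \left(-23 + 22\right) \left(\left(16 - 13\right) + 9\right) = -43 - \left(3 + 9\right) = -43 - 12 = -55$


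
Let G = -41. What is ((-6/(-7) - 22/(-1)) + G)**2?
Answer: 16129/49 ≈ 329.16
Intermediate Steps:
((-6/(-7) - 22/(-1)) + G)**2 = ((-6/(-7) - 22/(-1)) - 41)**2 = ((-6*(-1/7) - 22*(-1)) - 41)**2 = ((6/7 + 22) - 41)**2 = (160/7 - 41)**2 = (-127/7)**2 = 16129/49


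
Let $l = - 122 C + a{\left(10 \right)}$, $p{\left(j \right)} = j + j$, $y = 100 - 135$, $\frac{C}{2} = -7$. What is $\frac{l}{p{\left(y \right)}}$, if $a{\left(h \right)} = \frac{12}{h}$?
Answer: $- \frac{4273}{175} \approx -24.417$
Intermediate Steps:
$C = -14$ ($C = 2 \left(-7\right) = -14$)
$y = -35$ ($y = 100 - 135 = -35$)
$p{\left(j \right)} = 2 j$
$l = \frac{8546}{5}$ ($l = \left(-122\right) \left(-14\right) + \frac{12}{10} = 1708 + 12 \cdot \frac{1}{10} = 1708 + \frac{6}{5} = \frac{8546}{5} \approx 1709.2$)
$\frac{l}{p{\left(y \right)}} = \frac{8546}{5 \cdot 2 \left(-35\right)} = \frac{8546}{5 \left(-70\right)} = \frac{8546}{5} \left(- \frac{1}{70}\right) = - \frac{4273}{175}$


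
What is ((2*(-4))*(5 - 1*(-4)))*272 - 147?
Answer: -19731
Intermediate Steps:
((2*(-4))*(5 - 1*(-4)))*272 - 147 = -8*(5 + 4)*272 - 147 = -8*9*272 - 147 = -72*272 - 147 = -19584 - 147 = -19731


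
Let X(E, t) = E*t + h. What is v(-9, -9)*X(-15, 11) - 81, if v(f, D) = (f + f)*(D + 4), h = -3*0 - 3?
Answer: -15201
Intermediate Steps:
h = -3 (h = 0 - 3 = -3)
X(E, t) = -3 + E*t (X(E, t) = E*t - 3 = -3 + E*t)
v(f, D) = 2*f*(4 + D) (v(f, D) = (2*f)*(4 + D) = 2*f*(4 + D))
v(-9, -9)*X(-15, 11) - 81 = (2*(-9)*(4 - 9))*(-3 - 15*11) - 81 = (2*(-9)*(-5))*(-3 - 165) - 81 = 90*(-168) - 81 = -15120 - 81 = -15201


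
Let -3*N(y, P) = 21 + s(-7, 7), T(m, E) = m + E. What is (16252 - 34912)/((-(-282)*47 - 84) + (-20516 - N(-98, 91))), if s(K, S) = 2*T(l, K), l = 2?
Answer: 55980/22027 ≈ 2.5414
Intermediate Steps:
T(m, E) = E + m
s(K, S) = 4 + 2*K (s(K, S) = 2*(K + 2) = 2*(2 + K) = 4 + 2*K)
N(y, P) = -11/3 (N(y, P) = -(21 + (4 + 2*(-7)))/3 = -(21 + (4 - 14))/3 = -(21 - 10)/3 = -⅓*11 = -11/3)
(16252 - 34912)/((-(-282)*47 - 84) + (-20516 - N(-98, 91))) = (16252 - 34912)/((-(-282)*47 - 84) + (-20516 - 1*(-11/3))) = -18660/((-94*(-141) - 84) + (-20516 + 11/3)) = -18660/((13254 - 84) - 61537/3) = -18660/(13170 - 61537/3) = -18660/(-22027/3) = -18660*(-3/22027) = 55980/22027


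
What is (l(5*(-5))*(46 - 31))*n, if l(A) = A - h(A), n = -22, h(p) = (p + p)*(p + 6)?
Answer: 321750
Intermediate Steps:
h(p) = 2*p*(6 + p) (h(p) = (2*p)*(6 + p) = 2*p*(6 + p))
l(A) = A - 2*A*(6 + A)
(l(5*(-5))*(46 - 31))*n = (((5*(-5))*(-11 - 10*(-5)))*(46 - 31))*(-22) = (-25*(-11 - 2*(-25))*15)*(-22) = (-25*(-11 + 50)*15)*(-22) = (-25*39*15)*(-22) = -975*15*(-22) = -14625*(-22) = 321750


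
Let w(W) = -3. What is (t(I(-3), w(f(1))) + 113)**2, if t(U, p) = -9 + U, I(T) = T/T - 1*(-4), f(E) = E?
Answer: 11881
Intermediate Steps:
I(T) = 5 (I(T) = 1 + 4 = 5)
(t(I(-3), w(f(1))) + 113)**2 = ((-9 + 5) + 113)**2 = (-4 + 113)**2 = 109**2 = 11881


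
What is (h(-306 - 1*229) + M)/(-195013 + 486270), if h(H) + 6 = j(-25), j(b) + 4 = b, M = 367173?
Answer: 367138/291257 ≈ 1.2605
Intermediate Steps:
j(b) = -4 + b
h(H) = -35 (h(H) = -6 + (-4 - 25) = -6 - 29 = -35)
(h(-306 - 1*229) + M)/(-195013 + 486270) = (-35 + 367173)/(-195013 + 486270) = 367138/291257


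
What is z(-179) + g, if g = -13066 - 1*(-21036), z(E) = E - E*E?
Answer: -24250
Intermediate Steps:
z(E) = E - E²
g = 7970 (g = -13066 + 21036 = 7970)
z(-179) + g = -179*(1 - 1*(-179)) + 7970 = -179*(1 + 179) + 7970 = -179*180 + 7970 = -32220 + 7970 = -24250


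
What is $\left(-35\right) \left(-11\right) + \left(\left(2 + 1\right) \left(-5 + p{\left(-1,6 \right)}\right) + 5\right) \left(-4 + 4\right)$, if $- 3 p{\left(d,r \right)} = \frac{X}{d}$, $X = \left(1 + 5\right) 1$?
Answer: $385$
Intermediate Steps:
$X = 6$ ($X = 6 \cdot 1 = 6$)
$p{\left(d,r \right)} = - \frac{2}{d}$ ($p{\left(d,r \right)} = - \frac{6 \frac{1}{d}}{3} = - \frac{2}{d}$)
$\left(-35\right) \left(-11\right) + \left(\left(2 + 1\right) \left(-5 + p{\left(-1,6 \right)}\right) + 5\right) \left(-4 + 4\right) = \left(-35\right) \left(-11\right) + \left(\left(2 + 1\right) \left(-5 - \frac{2}{-1}\right) + 5\right) \left(-4 + 4\right) = 385 + \left(3 \left(-5 - -2\right) + 5\right) 0 = 385 + \left(3 \left(-5 + 2\right) + 5\right) 0 = 385 + \left(3 \left(-3\right) + 5\right) 0 = 385 + \left(-9 + 5\right) 0 = 385 - 0 = 385 + 0 = 385$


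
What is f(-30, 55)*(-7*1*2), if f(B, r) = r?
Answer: -770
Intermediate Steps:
f(-30, 55)*(-7*1*2) = 55*(-7*1*2) = 55*(-7*2) = 55*(-14) = -770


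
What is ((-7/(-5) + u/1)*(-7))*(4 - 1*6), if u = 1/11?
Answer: 1148/55 ≈ 20.873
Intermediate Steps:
u = 1/11 ≈ 0.090909
((-7/(-5) + u/1)*(-7))*(4 - 1*6) = ((-7/(-5) + (1/11)/1)*(-7))*(4 - 1*6) = ((-7*(-1/5) + (1/11)*1)*(-7))*(4 - 6) = ((7/5 + 1/11)*(-7))*(-2) = ((82/55)*(-7))*(-2) = -574/55*(-2) = 1148/55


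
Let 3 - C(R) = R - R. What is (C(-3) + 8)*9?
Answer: 99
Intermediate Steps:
C(R) = 3 (C(R) = 3 - (R - R) = 3 - 1*0 = 3 + 0 = 3)
(C(-3) + 8)*9 = (3 + 8)*9 = 11*9 = 99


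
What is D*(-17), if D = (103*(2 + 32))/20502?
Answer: -1751/603 ≈ -2.9038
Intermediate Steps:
D = 103/603 (D = (103*34)*(1/20502) = 3502*(1/20502) = 103/603 ≈ 0.17081)
D*(-17) = (103/603)*(-17) = -1751/603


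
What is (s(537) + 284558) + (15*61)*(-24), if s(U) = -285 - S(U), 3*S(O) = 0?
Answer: 262313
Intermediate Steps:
S(O) = 0 (S(O) = (⅓)*0 = 0)
s(U) = -285 (s(U) = -285 - 1*0 = -285 + 0 = -285)
(s(537) + 284558) + (15*61)*(-24) = (-285 + 284558) + (15*61)*(-24) = 284273 + 915*(-24) = 284273 - 21960 = 262313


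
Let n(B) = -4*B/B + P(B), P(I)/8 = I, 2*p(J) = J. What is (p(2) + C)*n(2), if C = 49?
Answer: 600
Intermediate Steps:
p(J) = J/2
P(I) = 8*I
n(B) = -4 + 8*B (n(B) = -4*B/B + 8*B = -4*1 + 8*B = -4 + 8*B)
(p(2) + C)*n(2) = ((½)*2 + 49)*(-4 + 8*2) = (1 + 49)*(-4 + 16) = 50*12 = 600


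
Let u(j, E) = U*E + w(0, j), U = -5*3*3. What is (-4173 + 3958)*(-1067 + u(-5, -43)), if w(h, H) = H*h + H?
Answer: -185545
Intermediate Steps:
U = -45 (U = -15*3 = -45)
w(h, H) = H + H*h
u(j, E) = j - 45*E (u(j, E) = -45*E + j*(1 + 0) = -45*E + j*1 = -45*E + j = j - 45*E)
(-4173 + 3958)*(-1067 + u(-5, -43)) = (-4173 + 3958)*(-1067 + (-5 - 45*(-43))) = -215*(-1067 + (-5 + 1935)) = -215*(-1067 + 1930) = -215*863 = -185545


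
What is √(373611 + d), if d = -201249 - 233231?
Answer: I*√60869 ≈ 246.72*I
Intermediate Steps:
d = -434480
√(373611 + d) = √(373611 - 434480) = √(-60869) = I*√60869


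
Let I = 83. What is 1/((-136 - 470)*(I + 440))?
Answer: -1/316938 ≈ -3.1552e-6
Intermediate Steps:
1/((-136 - 470)*(I + 440)) = 1/((-136 - 470)*(83 + 440)) = 1/(-606*523) = 1/(-316938) = -1/316938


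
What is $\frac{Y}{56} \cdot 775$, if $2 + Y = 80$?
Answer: $\frac{30225}{28} \approx 1079.5$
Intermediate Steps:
$Y = 78$ ($Y = -2 + 80 = 78$)
$\frac{Y}{56} \cdot 775 = \frac{78}{56} \cdot 775 = 78 \cdot \frac{1}{56} \cdot 775 = \frac{39}{28} \cdot 775 = \frac{30225}{28}$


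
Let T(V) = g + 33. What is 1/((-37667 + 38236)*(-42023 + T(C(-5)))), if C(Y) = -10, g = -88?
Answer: -1/23942382 ≈ -4.1767e-8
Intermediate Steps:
T(V) = -55 (T(V) = -88 + 33 = -55)
1/((-37667 + 38236)*(-42023 + T(C(-5)))) = 1/((-37667 + 38236)*(-42023 - 55)) = 1/(569*(-42078)) = 1/(-23942382) = -1/23942382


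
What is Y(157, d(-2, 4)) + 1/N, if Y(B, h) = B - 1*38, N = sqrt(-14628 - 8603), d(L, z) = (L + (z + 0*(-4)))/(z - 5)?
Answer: 119 - I*sqrt(23231)/23231 ≈ 119.0 - 0.0065609*I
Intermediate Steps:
d(L, z) = (L + z)/(-5 + z) (d(L, z) = (L + (z + 0))/(-5 + z) = (L + z)/(-5 + z))
N = I*sqrt(23231) (N = sqrt(-23231) = I*sqrt(23231) ≈ 152.42*I)
Y(B, h) = -38 + B (Y(B, h) = B - 38 = -38 + B)
Y(157, d(-2, 4)) + 1/N = (-38 + 157) + 1/(I*sqrt(23231)) = 119 - I*sqrt(23231)/23231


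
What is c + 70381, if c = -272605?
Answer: -202224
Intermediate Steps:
c + 70381 = -272605 + 70381 = -202224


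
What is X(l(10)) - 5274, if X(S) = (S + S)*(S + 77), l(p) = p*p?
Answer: 30126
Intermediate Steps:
l(p) = p²
X(S) = 2*S*(77 + S) (X(S) = (2*S)*(77 + S) = 2*S*(77 + S))
X(l(10)) - 5274 = 2*10²*(77 + 10²) - 5274 = 2*100*(77 + 100) - 5274 = 2*100*177 - 5274 = 35400 - 5274 = 30126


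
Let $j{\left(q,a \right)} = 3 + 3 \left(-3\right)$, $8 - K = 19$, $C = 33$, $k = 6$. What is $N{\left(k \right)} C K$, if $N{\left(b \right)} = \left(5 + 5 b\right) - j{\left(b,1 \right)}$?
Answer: $-14883$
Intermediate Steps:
$K = -11$ ($K = 8 - 19 = -11$)
$j{\left(q,a \right)} = -6$ ($j{\left(q,a \right)} = 3 - 9 = -6$)
$N{\left(b \right)} = 11 + 5 b$ ($N{\left(b \right)} = \left(5 + 5 b\right) - -6 = \left(5 + 5 b\right) + 6 = 11 + 5 b$)
$N{\left(k \right)} C K = \left(11 + 5 \cdot 6\right) 33 \left(-11\right) = \left(11 + 30\right) 33 \left(-11\right) = 41 \cdot 33 \left(-11\right) = 1353 \left(-11\right) = -14883$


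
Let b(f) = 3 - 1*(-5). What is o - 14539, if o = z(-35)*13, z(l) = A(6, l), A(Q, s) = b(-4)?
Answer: -14435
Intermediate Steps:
b(f) = 8 (b(f) = 3 + 5 = 8)
A(Q, s) = 8
z(l) = 8
o = 104 (o = 8*13 = 104)
o - 14539 = 104 - 14539 = -14435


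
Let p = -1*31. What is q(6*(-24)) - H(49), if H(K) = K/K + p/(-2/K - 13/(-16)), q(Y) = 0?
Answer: 23699/605 ≈ 39.172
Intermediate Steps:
p = -31
H(K) = 1 - 31/(13/16 - 2/K) (H(K) = K/K - 31/(-2/K - 13/(-16)) = 1 - 31/(-2/K - 13*(-1/16)) = 1 - 31/(-2/K + 13/16) = 1 - 31/(13/16 - 2/K))
q(6*(-24)) - H(49) = 0 - (-32 - 483*49)/(-32 + 13*49) = 0 - (-32 - 23667)/(-32 + 637) = 0 - (-23699)/605 = 0 - 1*(-23699/605) = 0 + 23699/605 = 23699/605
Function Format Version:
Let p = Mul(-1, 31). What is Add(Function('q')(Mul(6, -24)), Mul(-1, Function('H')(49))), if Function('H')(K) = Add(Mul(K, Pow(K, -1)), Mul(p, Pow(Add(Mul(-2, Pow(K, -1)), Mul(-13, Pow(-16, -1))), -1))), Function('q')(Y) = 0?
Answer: Rational(23699, 605) ≈ 39.172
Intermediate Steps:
p = -31
Function('H')(K) = Add(1, Mul(-31, Pow(Add(Rational(13, 16), Mul(-2, Pow(K, -1))), -1))) (Function('H')(K) = Add(Mul(K, Pow(K, -1)), Mul(-31, Pow(Add(Mul(-2, Pow(K, -1)), Mul(-13, Pow(-16, -1))), -1))) = Add(1, Mul(-31, Pow(Add(Mul(-2, Pow(K, -1)), Mul(-13, Rational(-1, 16))), -1))) = Add(1, Mul(-31, Pow(Add(Mul(-2, Pow(K, -1)), Rational(13, 16)), -1))) = Add(1, Mul(-31, Pow(Add(Rational(13, 16), Mul(-2, Pow(K, -1))), -1))))
Add(Function('q')(Mul(6, -24)), Mul(-1, Function('H')(49))) = Add(0, Mul(-1, Mul(Pow(Add(-32, Mul(13, 49)), -1), Add(-32, Mul(-483, 49))))) = Add(0, Mul(-1, Mul(Pow(Add(-32, 637), -1), Add(-32, -23667)))) = Add(0, Mul(-1, Mul(Pow(605, -1), -23699))) = Add(0, Mul(-1, Mul(Rational(1, 605), -23699))) = Add(0, Mul(-1, Rational(-23699, 605))) = Add(0, Rational(23699, 605)) = Rational(23699, 605)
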